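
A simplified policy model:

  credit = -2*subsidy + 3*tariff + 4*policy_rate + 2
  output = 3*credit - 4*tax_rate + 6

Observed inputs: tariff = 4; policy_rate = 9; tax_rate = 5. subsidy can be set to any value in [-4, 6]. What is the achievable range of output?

Substituting into the credit equation gives credit = -2*subsidy + 50.
output becomes -6*subsidy + 136.
Linear in subsidy, so extremes are at the endpoints: subsidy = -4 gives output = 160; subsidy = 6 gives output = 100.

100 to 160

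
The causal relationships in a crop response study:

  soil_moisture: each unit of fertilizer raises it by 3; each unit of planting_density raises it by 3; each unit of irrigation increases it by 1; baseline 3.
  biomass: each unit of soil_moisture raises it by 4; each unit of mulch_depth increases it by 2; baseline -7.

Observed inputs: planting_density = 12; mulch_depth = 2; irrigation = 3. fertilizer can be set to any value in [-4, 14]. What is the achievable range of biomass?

Substituting into the soil_moisture equation gives soil_moisture = 3*fertilizer + 42.
Substituting into the biomass equation gives biomass = 12*fertilizer + 165.
Linear in fertilizer, so extremes are at the endpoints: fertilizer = -4 gives biomass = 117; fertilizer = 14 gives biomass = 333.

117 to 333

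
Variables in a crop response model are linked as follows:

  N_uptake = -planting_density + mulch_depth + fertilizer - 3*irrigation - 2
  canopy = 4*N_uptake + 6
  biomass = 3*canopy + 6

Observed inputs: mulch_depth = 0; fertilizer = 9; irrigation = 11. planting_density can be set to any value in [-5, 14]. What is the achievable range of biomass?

-456 to -228

Substituting into the N_uptake equation gives N_uptake = -planting_density - 26.
Substituting into the canopy equation gives canopy = -4*planting_density - 98.
biomass becomes -12*planting_density - 288.
Linear in planting_density, so extremes are at the endpoints: planting_density = -5 gives biomass = -228; planting_density = 14 gives biomass = -456.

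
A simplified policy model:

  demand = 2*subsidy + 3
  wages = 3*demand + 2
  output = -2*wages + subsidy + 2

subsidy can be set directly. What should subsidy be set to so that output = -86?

subsidy = 6

Substituting into the wages equation gives wages = 6*subsidy + 11.
This gives output = -11*subsidy - 20.
Solve -11*subsidy - 20 = -86: subsidy = (-86 + 20) / -11 = 6.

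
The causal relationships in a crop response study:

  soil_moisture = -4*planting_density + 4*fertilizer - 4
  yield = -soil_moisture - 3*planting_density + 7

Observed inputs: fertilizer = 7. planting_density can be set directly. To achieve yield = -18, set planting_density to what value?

planting_density = -1

Substituting into the soil_moisture equation gives soil_moisture = -4*planting_density + 24.
Substituting into the yield equation gives yield = planting_density - 17.
Solve planting_density - 17 = -18: planting_density = (-18 + 17) / 1 = -1.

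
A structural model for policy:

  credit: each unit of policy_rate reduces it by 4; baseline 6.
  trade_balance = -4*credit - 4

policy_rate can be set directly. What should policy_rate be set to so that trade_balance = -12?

policy_rate = 1

Substituting into the trade_balance equation gives trade_balance = 16*policy_rate - 28.
Solve 16*policy_rate - 28 = -12: policy_rate = (-12 + 28) / 16 = 1.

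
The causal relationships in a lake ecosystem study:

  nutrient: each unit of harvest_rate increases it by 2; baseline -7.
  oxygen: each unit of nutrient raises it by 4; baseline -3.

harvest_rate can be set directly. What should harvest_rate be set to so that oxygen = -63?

Substituting into the oxygen equation gives oxygen = 8*harvest_rate - 31.
Solve 8*harvest_rate - 31 = -63: harvest_rate = (-63 + 31) / 8 = -4.

harvest_rate = -4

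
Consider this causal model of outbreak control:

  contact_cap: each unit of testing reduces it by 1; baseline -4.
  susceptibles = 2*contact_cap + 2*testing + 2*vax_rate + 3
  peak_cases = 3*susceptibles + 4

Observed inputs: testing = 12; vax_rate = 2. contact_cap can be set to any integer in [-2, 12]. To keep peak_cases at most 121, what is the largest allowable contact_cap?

contact_cap = 4

Intervening on contact_cap fixes its value directly, overriding its dependence on testing.
Substituting into the susceptibles equation gives susceptibles = 2*contact_cap + 31.
peak_cases becomes 6*contact_cap + 97.
Require 6*contact_cap + 97 ≤ 121, so contact_cap ≤ 4.
The largest integer in [-2, 12] satisfying this is 4.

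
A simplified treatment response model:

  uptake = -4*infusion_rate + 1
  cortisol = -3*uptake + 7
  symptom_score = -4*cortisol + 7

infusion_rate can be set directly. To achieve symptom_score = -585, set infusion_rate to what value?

infusion_rate = 12

Substituting into the cortisol equation gives cortisol = 12*infusion_rate + 4.
So symptom_score = -48*infusion_rate - 9.
Solve -48*infusion_rate - 9 = -585: infusion_rate = (-585 + 9) / -48 = 12.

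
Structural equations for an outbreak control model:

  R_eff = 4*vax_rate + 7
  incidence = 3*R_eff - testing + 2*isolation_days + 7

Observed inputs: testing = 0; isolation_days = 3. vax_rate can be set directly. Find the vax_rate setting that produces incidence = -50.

vax_rate = -7

Substituting into the incidence equation gives incidence = 12*vax_rate + 34.
Solve 12*vax_rate + 34 = -50: vax_rate = (-50 - 34) / 12 = -7.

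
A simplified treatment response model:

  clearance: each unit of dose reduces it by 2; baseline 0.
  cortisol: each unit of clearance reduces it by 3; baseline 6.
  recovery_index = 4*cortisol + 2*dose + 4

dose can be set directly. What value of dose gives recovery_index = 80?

dose = 2

Substituting into the cortisol equation gives cortisol = 6*dose + 6.
Substituting into the recovery_index equation gives recovery_index = 26*dose + 28.
Solve 26*dose + 28 = 80: dose = (80 - 28) / 26 = 2.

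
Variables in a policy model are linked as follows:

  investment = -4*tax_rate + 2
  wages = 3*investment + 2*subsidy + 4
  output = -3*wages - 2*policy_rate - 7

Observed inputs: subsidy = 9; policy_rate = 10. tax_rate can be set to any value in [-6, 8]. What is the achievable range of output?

Substituting into the wages equation gives wages = -12*tax_rate + 28.
output becomes 36*tax_rate - 111.
Linear in tax_rate, so extremes are at the endpoints: tax_rate = -6 gives output = -327; tax_rate = 8 gives output = 177.

-327 to 177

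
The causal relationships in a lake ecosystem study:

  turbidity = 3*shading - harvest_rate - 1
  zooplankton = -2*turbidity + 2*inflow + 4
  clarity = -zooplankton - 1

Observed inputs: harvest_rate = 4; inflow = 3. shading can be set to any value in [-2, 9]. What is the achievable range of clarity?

Substituting into the turbidity equation gives turbidity = 3*shading - 5.
zooplankton becomes -6*shading + 20.
So clarity = 6*shading - 21.
Linear in shading, so extremes are at the endpoints: shading = -2 gives clarity = -33; shading = 9 gives clarity = 33.

-33 to 33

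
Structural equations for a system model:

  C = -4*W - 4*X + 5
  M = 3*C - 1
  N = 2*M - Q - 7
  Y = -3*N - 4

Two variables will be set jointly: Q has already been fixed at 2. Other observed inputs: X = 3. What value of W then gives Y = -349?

W = -7

With Q held at 2:
Substituting into the C equation gives C = -4*W - 7.
This gives M = -12*W - 22.
N becomes -24*W - 53.
Y becomes 72*W + 155.
Solve 72*W + 155 = -349: W = (-349 - 155) / 72 = -7.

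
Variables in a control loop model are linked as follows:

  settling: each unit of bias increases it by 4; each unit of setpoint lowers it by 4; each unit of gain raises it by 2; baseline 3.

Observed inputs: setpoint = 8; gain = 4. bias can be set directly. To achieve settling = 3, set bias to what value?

Substituting into the settling equation gives settling = 4*bias - 21.
Solve 4*bias - 21 = 3: bias = (3 + 21) / 4 = 6.

bias = 6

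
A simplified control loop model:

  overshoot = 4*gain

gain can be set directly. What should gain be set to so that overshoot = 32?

Solve 4*gain = 32: gain = 32 / 4 = 8.

gain = 8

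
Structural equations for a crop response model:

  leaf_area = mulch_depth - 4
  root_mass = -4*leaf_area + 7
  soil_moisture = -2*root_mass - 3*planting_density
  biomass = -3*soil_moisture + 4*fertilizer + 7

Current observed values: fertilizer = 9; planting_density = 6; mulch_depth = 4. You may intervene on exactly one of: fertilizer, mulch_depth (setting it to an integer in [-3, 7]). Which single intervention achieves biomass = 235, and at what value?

set mulch_depth = 0

Intervening on fertilizer: biomass = 4*fertilizer + 103. Reaching 235 requires fertilizer = 33, outside [-3, 7].
Intervening on mulch_depth: with other inputs at their observed values, biomass = -24*mulch_depth + 235. Solving for 235 gives mulch_depth = 0, within [-3, 7].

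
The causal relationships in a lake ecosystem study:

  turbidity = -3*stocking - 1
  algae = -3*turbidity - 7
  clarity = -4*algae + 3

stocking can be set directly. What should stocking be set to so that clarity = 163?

stocking = -4

Substituting into the algae equation gives algae = 9*stocking - 4.
Substituting into the clarity equation gives clarity = -36*stocking + 19.
Solve -36*stocking + 19 = 163: stocking = (163 - 19) / -36 = -4.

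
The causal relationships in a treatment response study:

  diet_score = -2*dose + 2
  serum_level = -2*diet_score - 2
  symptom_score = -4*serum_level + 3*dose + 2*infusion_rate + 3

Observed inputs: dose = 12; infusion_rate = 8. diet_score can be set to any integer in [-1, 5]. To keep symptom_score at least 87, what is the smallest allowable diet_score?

diet_score = 3

Intervening on diet_score fixes its value directly, overriding its dependence on dose.
Substituting into the symptom_score equation gives symptom_score = 8*diet_score + 63.
Require 8*diet_score + 63 ≥ 87, so diet_score ≥ 3.
The smallest integer in [-1, 5] satisfying this is 3.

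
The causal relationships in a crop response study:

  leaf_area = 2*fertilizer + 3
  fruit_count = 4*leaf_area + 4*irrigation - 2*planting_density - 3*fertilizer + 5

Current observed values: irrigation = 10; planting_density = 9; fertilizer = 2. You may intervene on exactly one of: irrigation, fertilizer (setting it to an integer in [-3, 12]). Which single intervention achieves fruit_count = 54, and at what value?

Intervening on irrigation: fruit_count = 4*irrigation + 9. Reaching 54 requires irrigation = 45/4, not an integer.
Intervening on fertilizer: with other inputs at their observed values, fruit_count = 5*fertilizer + 39. Solving for 54 gives fertilizer = 3, within [-3, 12].

set fertilizer = 3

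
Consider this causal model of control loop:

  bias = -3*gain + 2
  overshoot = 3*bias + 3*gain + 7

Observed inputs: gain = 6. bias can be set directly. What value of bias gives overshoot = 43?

Intervening on bias fixes its value directly, overriding its dependence on gain.
Substituting into the overshoot equation gives overshoot = 3*bias + 25.
Solve 3*bias + 25 = 43: bias = (43 - 25) / 3 = 6.

bias = 6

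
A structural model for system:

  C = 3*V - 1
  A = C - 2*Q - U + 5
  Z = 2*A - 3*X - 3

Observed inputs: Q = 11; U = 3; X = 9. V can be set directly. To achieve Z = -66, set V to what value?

V = 1

Substituting into the A equation gives A = 3*V - 21.
Substituting into the Z equation gives Z = 6*V - 72.
Solve 6*V - 72 = -66: V = (-66 + 72) / 6 = 1.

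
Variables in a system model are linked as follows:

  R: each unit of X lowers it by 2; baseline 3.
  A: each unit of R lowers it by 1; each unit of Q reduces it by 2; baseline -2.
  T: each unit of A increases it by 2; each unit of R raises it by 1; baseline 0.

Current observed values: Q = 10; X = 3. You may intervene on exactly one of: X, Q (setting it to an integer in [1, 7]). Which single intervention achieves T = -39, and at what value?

set X = 4

Intervening on X: with other inputs at their observed values, T = 2*X - 47. Solving for -39 gives X = 4, within [1, 7].
Intervening on Q: T = -4*Q - 1. Reaching -39 requires Q = 19/2, not an integer.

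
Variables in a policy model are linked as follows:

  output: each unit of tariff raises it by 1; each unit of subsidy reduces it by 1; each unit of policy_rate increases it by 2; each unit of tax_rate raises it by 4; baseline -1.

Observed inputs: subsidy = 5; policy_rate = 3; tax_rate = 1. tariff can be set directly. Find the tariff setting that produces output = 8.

Substituting into the output equation gives output = tariff + 4.
Solve tariff + 4 = 8: tariff = (8 - 4) / 1 = 4.

tariff = 4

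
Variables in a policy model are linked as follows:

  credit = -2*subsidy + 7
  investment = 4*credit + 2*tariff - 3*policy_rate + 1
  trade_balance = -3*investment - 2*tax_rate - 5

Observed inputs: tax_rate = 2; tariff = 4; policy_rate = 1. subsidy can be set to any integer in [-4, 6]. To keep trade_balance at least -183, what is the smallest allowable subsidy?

subsidy = -3

Substituting into the investment equation gives investment = -8*subsidy + 34.
Substituting into the trade_balance equation gives trade_balance = 24*subsidy - 111.
Require 24*subsidy - 111 ≥ -183, so subsidy ≥ -3.
The smallest integer in [-4, 6] satisfying this is -3.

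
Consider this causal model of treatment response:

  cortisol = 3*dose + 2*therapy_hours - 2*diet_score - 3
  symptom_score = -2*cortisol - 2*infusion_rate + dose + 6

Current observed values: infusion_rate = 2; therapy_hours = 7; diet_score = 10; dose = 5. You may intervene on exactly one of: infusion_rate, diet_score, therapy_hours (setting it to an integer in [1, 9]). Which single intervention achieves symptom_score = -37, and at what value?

set diet_score = 2

Intervening on infusion_rate: symptom_score = -2*infusion_rate - 1. Reaching -37 requires infusion_rate = 18, outside [1, 9].
Intervening on diet_score: with other inputs at their observed values, symptom_score = 4*diet_score - 45. Solving for -37 gives diet_score = 2, within [1, 9].
Intervening on therapy_hours: symptom_score = -4*therapy_hours + 23. Reaching -37 requires therapy_hours = 15, outside [1, 9].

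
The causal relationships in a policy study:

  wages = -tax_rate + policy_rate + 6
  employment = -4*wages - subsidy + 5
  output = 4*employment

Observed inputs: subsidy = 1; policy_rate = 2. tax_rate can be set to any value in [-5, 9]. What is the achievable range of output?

Substituting into the wages equation gives wages = -tax_rate + 8.
Substituting into the employment equation gives employment = 4*tax_rate - 28.
Substituting into the output equation gives output = 16*tax_rate - 112.
Linear in tax_rate, so extremes are at the endpoints: tax_rate = -5 gives output = -192; tax_rate = 9 gives output = 32.

-192 to 32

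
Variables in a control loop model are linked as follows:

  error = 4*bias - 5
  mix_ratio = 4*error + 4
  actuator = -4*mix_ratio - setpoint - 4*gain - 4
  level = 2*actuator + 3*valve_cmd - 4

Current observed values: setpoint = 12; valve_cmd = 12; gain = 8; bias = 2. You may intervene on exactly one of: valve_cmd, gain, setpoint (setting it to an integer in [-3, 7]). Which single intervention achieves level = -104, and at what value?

set gain = -3

Intervening on valve_cmd: level = 3*valve_cmd - 228. Reaching -104 requires valve_cmd = 124/3, not an integer.
Intervening on gain: with other inputs at their observed values, level = -8*gain - 128. Solving for -104 gives gain = -3, within [-3, 7].
Intervening on setpoint: level = -2*setpoint - 168. Reaching -104 requires setpoint = -32, outside [-3, 7].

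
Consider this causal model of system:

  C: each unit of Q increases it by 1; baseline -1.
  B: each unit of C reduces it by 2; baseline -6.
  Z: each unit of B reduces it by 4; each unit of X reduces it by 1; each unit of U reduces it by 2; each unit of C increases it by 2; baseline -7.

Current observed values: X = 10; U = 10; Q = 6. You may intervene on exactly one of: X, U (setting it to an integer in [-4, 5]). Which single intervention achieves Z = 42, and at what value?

Intervening on X: with other inputs at their observed values, Z = -X + 47. Solving for 42 gives X = 5, within [-4, 5].
Intervening on U: Z = -2*U + 57. Reaching 42 requires U = 15/2, not an integer.

set X = 5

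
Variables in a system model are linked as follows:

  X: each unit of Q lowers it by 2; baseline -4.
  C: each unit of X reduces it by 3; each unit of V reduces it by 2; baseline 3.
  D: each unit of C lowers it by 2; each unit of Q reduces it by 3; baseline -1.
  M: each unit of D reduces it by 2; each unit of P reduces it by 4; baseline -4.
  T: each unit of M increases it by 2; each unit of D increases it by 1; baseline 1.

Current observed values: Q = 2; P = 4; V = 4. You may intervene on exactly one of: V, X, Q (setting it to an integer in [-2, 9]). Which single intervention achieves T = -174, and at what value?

set X = 7

Intervening on V: T = -12*V + 144. Reaching -174 requires V = 53/2, not an integer.
Intervening on X: with other inputs at their observed values, T = -18*X - 48. Solving for -174 gives X = 7, within [-2, 9].
Intervening on Q: T = 45*Q + 6. Reaching -174 requires Q = -4, outside [-2, 9].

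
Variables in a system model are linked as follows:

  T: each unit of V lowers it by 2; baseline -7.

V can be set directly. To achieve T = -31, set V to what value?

Solve -2*V - 7 = -31: V = (-31 + 7) / -2 = 12.

V = 12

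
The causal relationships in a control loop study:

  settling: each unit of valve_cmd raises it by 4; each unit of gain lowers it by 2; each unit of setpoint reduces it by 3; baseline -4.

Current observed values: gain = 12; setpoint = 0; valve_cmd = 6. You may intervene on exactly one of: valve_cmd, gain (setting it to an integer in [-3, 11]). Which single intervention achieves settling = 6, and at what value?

Intervening on valve_cmd: settling = 4*valve_cmd - 28. Reaching 6 requires valve_cmd = 17/2, not an integer.
Intervening on gain: with other inputs at their observed values, settling = -2*gain + 20. Solving for 6 gives gain = 7, within [-3, 11].

set gain = 7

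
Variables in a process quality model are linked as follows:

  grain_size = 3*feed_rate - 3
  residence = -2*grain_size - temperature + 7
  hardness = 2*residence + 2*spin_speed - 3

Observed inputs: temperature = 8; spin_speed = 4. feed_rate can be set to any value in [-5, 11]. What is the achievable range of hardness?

-117 to 75

Substituting into the residence equation gives residence = -6*feed_rate + 5.
Substituting into the hardness equation gives hardness = -12*feed_rate + 15.
Linear in feed_rate, so extremes are at the endpoints: feed_rate = -5 gives hardness = 75; feed_rate = 11 gives hardness = -117.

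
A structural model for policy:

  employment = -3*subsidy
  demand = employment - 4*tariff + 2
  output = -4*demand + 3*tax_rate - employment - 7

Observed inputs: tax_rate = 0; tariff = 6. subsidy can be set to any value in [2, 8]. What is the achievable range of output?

111 to 201

Substituting into the demand equation gives demand = -3*subsidy - 22.
Substituting into the output equation gives output = 15*subsidy + 81.
Linear in subsidy, so extremes are at the endpoints: subsidy = 2 gives output = 111; subsidy = 8 gives output = 201.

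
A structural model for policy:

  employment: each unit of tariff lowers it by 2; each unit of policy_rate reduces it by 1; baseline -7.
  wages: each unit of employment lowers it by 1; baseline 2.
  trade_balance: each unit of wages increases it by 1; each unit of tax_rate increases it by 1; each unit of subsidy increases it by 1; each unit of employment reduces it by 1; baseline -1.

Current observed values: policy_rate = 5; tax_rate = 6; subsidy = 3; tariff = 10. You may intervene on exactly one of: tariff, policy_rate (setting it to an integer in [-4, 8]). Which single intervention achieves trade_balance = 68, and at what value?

Intervening on tariff: trade_balance = 4*tariff + 34. Reaching 68 requires tariff = 17/2, not an integer.
Intervening on policy_rate: with other inputs at their observed values, trade_balance = 2*policy_rate + 64. Solving for 68 gives policy_rate = 2, within [-4, 8].

set policy_rate = 2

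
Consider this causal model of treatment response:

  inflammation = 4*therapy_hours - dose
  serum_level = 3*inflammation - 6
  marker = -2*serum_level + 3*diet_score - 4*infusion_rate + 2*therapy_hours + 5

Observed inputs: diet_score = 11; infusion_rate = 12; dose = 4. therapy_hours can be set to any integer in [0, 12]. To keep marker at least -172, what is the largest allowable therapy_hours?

Substituting into the inflammation equation gives inflammation = 4*therapy_hours - 4.
Substituting into the serum_level equation gives serum_level = 12*therapy_hours - 18.
Substituting into the marker equation gives marker = -22*therapy_hours + 26.
Require -22*therapy_hours + 26 ≥ -172, so therapy_hours ≤ 9.
The largest integer in [0, 12] satisfying this is 9.

therapy_hours = 9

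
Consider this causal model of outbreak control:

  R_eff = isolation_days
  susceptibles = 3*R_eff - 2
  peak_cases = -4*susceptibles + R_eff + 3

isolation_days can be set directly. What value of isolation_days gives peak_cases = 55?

Substituting into the susceptibles equation gives susceptibles = 3*isolation_days - 2.
Substituting into the peak_cases equation gives peak_cases = -11*isolation_days + 11.
Solve -11*isolation_days + 11 = 55: isolation_days = (55 - 11) / -11 = -4.

isolation_days = -4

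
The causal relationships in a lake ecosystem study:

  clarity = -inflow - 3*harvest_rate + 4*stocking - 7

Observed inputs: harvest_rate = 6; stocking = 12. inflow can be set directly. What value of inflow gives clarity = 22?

Substituting into the clarity equation gives clarity = -inflow + 23.
Solve -inflow + 23 = 22: inflow = (22 - 23) / -1 = 1.

inflow = 1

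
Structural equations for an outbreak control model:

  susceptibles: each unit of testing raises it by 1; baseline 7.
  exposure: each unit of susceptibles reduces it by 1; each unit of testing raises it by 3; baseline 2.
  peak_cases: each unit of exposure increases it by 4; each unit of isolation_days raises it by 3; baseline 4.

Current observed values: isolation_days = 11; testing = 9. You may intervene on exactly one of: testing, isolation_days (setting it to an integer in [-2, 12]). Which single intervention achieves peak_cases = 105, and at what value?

set testing = 11

Intervening on testing: with other inputs at their observed values, peak_cases = 8*testing + 17. Solving for 105 gives testing = 11, within [-2, 12].
Intervening on isolation_days: peak_cases = 3*isolation_days + 56. Reaching 105 requires isolation_days = 49/3, not an integer.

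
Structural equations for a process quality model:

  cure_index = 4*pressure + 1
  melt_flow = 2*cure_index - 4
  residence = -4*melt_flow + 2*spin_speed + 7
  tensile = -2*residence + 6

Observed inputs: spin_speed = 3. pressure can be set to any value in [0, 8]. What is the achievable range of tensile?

Substituting into the melt_flow equation gives melt_flow = 8*pressure - 2.
Substituting into the residence equation gives residence = -32*pressure + 21.
Substituting into the tensile equation gives tensile = 64*pressure - 36.
Linear in pressure, so extremes are at the endpoints: pressure = 0 gives tensile = -36; pressure = 8 gives tensile = 476.

-36 to 476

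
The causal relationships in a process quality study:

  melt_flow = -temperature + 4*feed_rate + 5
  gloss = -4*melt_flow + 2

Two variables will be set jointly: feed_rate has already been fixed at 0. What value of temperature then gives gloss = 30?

With feed_rate held at 0:
Substituting into the melt_flow equation gives melt_flow = -temperature + 5.
Substituting into the gloss equation gives gloss = 4*temperature - 18.
Solve 4*temperature - 18 = 30: temperature = (30 + 18) / 4 = 12.

temperature = 12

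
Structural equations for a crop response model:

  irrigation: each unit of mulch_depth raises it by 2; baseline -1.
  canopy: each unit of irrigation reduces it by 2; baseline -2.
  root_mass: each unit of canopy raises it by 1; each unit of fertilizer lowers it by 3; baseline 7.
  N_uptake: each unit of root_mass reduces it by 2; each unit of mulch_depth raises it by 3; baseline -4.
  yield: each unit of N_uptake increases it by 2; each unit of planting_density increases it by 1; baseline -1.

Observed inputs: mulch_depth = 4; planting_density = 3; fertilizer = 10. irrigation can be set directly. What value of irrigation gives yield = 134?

Intervening on irrigation fixes its value directly, overriding its dependence on mulch_depth.
Substituting into the root_mass equation gives root_mass = -2*irrigation - 25.
N_uptake becomes 4*irrigation + 58.
So yield = 8*irrigation + 118.
Solve 8*irrigation + 118 = 134: irrigation = (134 - 118) / 8 = 2.

irrigation = 2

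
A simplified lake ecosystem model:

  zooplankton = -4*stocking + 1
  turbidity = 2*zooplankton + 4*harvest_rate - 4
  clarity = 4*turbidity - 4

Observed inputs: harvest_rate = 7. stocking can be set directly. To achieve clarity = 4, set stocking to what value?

Substituting into the turbidity equation gives turbidity = -8*stocking + 26.
This gives clarity = -32*stocking + 100.
Solve -32*stocking + 100 = 4: stocking = (4 - 100) / -32 = 3.

stocking = 3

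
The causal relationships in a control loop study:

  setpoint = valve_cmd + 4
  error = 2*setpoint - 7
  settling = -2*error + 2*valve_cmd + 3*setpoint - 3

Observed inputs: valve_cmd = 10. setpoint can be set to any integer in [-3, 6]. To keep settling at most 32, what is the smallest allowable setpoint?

setpoint = -1

Intervening on setpoint fixes its value directly, overriding its dependence on valve_cmd.
Substituting into the settling equation gives settling = -setpoint + 31.
Require -setpoint + 31 ≤ 32, so setpoint ≥ -1.
The smallest integer in [-3, 6] satisfying this is -1.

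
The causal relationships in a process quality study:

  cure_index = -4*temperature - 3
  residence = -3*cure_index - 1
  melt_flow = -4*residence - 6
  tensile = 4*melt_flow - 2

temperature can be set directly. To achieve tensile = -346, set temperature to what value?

Substituting into the residence equation gives residence = 12*temperature + 8.
melt_flow becomes -48*temperature - 38.
Substituting into the tensile equation gives tensile = -192*temperature - 154.
Solve -192*temperature - 154 = -346: temperature = (-346 + 154) / -192 = 1.

temperature = 1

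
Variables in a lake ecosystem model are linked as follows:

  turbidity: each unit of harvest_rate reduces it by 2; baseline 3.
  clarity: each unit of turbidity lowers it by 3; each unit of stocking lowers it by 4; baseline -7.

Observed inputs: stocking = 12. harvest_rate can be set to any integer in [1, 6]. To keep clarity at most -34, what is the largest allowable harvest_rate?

harvest_rate = 5

Substituting into the clarity equation gives clarity = 6*harvest_rate - 64.
Require 6*harvest_rate - 64 ≤ -34, so harvest_rate ≤ 5.
The largest integer in [1, 6] satisfying this is 5.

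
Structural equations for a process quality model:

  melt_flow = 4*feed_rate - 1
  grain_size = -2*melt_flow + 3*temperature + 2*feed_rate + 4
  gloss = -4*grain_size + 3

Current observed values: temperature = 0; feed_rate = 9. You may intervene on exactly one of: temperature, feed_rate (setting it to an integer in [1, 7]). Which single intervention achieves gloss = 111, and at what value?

set temperature = 7

Intervening on temperature: with other inputs at their observed values, gloss = -12*temperature + 195. Solving for 111 gives temperature = 7, within [1, 7].
Intervening on feed_rate: gloss = 24*feed_rate - 21. Reaching 111 requires feed_rate = 11/2, not an integer.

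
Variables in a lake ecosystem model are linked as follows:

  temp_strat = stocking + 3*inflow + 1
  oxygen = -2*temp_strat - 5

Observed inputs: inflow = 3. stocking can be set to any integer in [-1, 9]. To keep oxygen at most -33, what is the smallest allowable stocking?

stocking = 4

Substituting into the temp_strat equation gives temp_strat = stocking + 10.
So oxygen = -2*stocking - 25.
Require -2*stocking - 25 ≤ -33, so stocking ≥ 4.
The smallest integer in [-1, 9] satisfying this is 4.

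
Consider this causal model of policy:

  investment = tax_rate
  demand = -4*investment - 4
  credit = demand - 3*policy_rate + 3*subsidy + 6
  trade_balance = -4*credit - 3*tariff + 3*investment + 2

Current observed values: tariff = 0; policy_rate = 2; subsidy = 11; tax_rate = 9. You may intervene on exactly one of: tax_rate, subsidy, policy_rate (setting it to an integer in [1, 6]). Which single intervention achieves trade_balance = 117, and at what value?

Intervening on tax_rate: trade_balance = 19*tax_rate - 114. Reaching 117 requires tax_rate = 231/19, not an integer.
Intervening on subsidy: with other inputs at their observed values, trade_balance = -12*subsidy + 189. Solving for 117 gives subsidy = 6, within [1, 6].
Intervening on policy_rate: trade_balance = 12*policy_rate + 33. Reaching 117 requires policy_rate = 7, outside [1, 6].

set subsidy = 6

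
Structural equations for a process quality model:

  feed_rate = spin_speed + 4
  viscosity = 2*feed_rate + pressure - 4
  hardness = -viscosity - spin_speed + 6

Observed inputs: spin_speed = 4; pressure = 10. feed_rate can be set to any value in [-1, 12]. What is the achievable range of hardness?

-28 to -2

Intervening on feed_rate fixes its value directly, overriding its dependence on spin_speed.
Substituting into the viscosity equation gives viscosity = 2*feed_rate + 6.
This gives hardness = -2*feed_rate - 4.
Linear in feed_rate, so extremes are at the endpoints: feed_rate = -1 gives hardness = -2; feed_rate = 12 gives hardness = -28.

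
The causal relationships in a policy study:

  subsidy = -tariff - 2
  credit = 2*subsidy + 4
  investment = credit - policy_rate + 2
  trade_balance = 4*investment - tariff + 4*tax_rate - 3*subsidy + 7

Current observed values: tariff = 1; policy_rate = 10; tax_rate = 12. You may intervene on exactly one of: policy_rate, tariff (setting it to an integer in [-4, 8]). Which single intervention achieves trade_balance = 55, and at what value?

set policy_rate = 2

Intervening on policy_rate: with other inputs at their observed values, trade_balance = -4*policy_rate + 63. Solving for 55 gives policy_rate = 2, within [-4, 8].
Intervening on tariff: trade_balance = -6*tariff + 29. Reaching 55 requires tariff = -13/3, not an integer.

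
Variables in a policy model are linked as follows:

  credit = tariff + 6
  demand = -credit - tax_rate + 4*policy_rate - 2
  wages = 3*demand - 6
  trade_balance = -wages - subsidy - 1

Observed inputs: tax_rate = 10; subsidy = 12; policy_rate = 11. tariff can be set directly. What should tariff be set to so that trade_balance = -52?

Substituting into the demand equation gives demand = -tariff + 26.
wages becomes -3*tariff + 72.
Substituting into the trade_balance equation gives trade_balance = 3*tariff - 85.
Solve 3*tariff - 85 = -52: tariff = (-52 + 85) / 3 = 11.

tariff = 11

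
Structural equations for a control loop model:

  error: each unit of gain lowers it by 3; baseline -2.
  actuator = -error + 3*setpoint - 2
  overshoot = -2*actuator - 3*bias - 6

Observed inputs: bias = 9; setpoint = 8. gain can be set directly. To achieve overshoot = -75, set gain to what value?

gain = -1

Substituting into the actuator equation gives actuator = 3*gain + 24.
Substituting into the overshoot equation gives overshoot = -6*gain - 81.
Solve -6*gain - 81 = -75: gain = (-75 + 81) / -6 = -1.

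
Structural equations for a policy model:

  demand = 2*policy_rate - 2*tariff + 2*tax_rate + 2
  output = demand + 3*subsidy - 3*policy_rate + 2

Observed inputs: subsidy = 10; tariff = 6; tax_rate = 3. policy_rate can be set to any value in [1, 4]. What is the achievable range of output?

24 to 27

Substituting into the demand equation gives demand = 2*policy_rate - 4.
Substituting into the output equation gives output = -policy_rate + 28.
Linear in policy_rate, so extremes are at the endpoints: policy_rate = 1 gives output = 27; policy_rate = 4 gives output = 24.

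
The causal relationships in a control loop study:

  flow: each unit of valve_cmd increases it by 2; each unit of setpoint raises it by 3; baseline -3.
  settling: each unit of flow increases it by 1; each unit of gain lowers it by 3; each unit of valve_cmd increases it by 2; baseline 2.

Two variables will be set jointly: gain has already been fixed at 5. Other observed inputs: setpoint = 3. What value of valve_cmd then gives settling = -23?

valve_cmd = -4

With gain held at 5:
Substituting into the flow equation gives flow = 2*valve_cmd + 6.
Substituting into the settling equation gives settling = 4*valve_cmd - 7.
Solve 4*valve_cmd - 7 = -23: valve_cmd = (-23 + 7) / 4 = -4.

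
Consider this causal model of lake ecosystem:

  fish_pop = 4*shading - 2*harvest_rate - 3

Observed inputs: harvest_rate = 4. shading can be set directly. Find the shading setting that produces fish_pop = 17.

shading = 7

Substituting into the fish_pop equation gives fish_pop = 4*shading - 11.
Solve 4*shading - 11 = 17: shading = (17 + 11) / 4 = 7.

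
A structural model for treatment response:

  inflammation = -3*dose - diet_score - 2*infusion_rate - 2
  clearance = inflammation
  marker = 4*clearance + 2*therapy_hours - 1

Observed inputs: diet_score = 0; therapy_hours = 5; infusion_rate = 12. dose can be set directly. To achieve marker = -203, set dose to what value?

dose = 9

Substituting into the inflammation equation gives inflammation = -3*dose - 26.
Substituting into the clearance equation gives clearance = -3*dose - 26.
Substituting into the marker equation gives marker = -12*dose - 95.
Solve -12*dose - 95 = -203: dose = (-203 + 95) / -12 = 9.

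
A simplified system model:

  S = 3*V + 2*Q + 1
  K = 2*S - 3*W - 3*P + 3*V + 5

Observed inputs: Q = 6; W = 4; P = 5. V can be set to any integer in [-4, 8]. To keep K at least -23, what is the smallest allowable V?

V = -3

Substituting into the S equation gives S = 3*V + 13.
Substituting into the K equation gives K = 9*V + 4.
Require 9*V + 4 ≥ -23, so V ≥ -3.
The smallest integer in [-4, 8] satisfying this is -3.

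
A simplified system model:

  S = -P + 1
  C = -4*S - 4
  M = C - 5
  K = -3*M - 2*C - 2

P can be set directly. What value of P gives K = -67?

Substituting into the C equation gives C = 4*P - 8.
This gives M = 4*P - 13.
Substituting into the K equation gives K = -20*P + 53.
Solve -20*P + 53 = -67: P = (-67 - 53) / -20 = 6.

P = 6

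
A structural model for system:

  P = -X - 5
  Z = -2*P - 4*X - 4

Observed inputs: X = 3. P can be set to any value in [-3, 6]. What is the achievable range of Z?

Intervening on P fixes its value directly, overriding its dependence on X.
Substituting into the Z equation gives Z = -2*P - 16.
Linear in P, so extremes are at the endpoints: P = -3 gives Z = -10; P = 6 gives Z = -28.

-28 to -10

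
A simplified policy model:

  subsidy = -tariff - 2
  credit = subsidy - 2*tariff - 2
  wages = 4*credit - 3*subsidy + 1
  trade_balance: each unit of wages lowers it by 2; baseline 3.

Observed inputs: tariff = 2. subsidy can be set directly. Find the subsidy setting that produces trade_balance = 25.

subsidy = 12

Intervening on subsidy fixes its value directly, overriding its dependence on tariff.
Substituting into the credit equation gives credit = subsidy - 6.
Substituting into the wages equation gives wages = subsidy - 23.
Substituting into the trade_balance equation gives trade_balance = -2*subsidy + 49.
Solve -2*subsidy + 49 = 25: subsidy = (25 - 49) / -2 = 12.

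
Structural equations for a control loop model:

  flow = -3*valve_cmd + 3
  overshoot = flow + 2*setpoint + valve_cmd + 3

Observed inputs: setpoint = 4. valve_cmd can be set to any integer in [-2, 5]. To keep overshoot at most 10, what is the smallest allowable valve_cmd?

valve_cmd = 2

Substituting into the overshoot equation gives overshoot = -2*valve_cmd + 14.
Require -2*valve_cmd + 14 ≤ 10, so valve_cmd ≥ 2.
The smallest integer in [-2, 5] satisfying this is 2.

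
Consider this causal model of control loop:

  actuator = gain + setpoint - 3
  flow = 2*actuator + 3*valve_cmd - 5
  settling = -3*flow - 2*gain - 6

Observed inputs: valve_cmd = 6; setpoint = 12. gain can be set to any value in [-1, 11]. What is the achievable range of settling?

Substituting into the actuator equation gives actuator = gain + 9.
Substituting into the flow equation gives flow = 2*gain + 31.
Substituting into the settling equation gives settling = -8*gain - 99.
Linear in gain, so extremes are at the endpoints: gain = -1 gives settling = -91; gain = 11 gives settling = -187.

-187 to -91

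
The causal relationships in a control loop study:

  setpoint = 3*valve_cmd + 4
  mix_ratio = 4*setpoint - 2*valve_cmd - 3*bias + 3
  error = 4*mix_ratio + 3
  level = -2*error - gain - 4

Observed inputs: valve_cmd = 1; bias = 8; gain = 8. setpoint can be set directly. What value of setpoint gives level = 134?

Intervening on setpoint fixes its value directly, overriding its dependence on valve_cmd.
Substituting into the mix_ratio equation gives mix_ratio = 4*setpoint - 23.
So error = 16*setpoint - 89.
So level = -32*setpoint + 166.
Solve -32*setpoint + 166 = 134: setpoint = (134 - 166) / -32 = 1.

setpoint = 1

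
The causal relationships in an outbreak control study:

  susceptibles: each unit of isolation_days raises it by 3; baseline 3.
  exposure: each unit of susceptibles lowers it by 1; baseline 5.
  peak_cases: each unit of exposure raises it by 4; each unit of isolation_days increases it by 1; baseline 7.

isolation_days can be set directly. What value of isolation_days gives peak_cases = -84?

isolation_days = 9

Substituting into the exposure equation gives exposure = -3*isolation_days + 2.
This gives peak_cases = -11*isolation_days + 15.
Solve -11*isolation_days + 15 = -84: isolation_days = (-84 - 15) / -11 = 9.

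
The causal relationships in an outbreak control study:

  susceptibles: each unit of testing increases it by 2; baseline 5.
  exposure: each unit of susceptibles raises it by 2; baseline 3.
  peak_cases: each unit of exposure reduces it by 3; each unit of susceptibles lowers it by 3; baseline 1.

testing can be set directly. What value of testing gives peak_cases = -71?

testing = 1

Substituting into the exposure equation gives exposure = 4*testing + 13.
Substituting into the peak_cases equation gives peak_cases = -18*testing - 53.
Solve -18*testing - 53 = -71: testing = (-71 + 53) / -18 = 1.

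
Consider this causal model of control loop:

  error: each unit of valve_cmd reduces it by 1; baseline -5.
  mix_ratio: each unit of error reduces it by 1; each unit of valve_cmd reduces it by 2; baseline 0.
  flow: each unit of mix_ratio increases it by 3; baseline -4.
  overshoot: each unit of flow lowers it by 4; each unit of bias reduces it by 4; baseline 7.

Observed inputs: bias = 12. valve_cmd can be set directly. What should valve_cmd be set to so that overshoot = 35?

Substituting into the mix_ratio equation gives mix_ratio = -valve_cmd + 5.
This gives flow = -3*valve_cmd + 11.
This gives overshoot = 12*valve_cmd - 85.
Solve 12*valve_cmd - 85 = 35: valve_cmd = (35 + 85) / 12 = 10.

valve_cmd = 10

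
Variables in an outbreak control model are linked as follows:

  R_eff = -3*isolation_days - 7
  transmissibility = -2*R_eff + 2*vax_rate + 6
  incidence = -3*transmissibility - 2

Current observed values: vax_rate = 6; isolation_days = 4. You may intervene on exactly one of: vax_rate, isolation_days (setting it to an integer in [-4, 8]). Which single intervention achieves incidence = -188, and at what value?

set isolation_days = 5

Intervening on vax_rate: incidence = -6*vax_rate - 134. Reaching -188 requires vax_rate = 9, outside [-4, 8].
Intervening on isolation_days: with other inputs at their observed values, incidence = -18*isolation_days - 98. Solving for -188 gives isolation_days = 5, within [-4, 8].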